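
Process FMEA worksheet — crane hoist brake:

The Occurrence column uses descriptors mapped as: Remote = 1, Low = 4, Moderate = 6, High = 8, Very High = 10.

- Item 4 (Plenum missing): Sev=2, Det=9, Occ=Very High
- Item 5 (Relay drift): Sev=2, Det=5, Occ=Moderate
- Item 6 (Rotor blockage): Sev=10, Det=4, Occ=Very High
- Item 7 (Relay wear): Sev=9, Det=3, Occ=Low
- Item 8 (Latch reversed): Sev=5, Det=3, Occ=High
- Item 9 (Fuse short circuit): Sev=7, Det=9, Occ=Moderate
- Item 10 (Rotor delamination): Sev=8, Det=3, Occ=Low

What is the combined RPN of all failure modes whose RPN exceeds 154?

958

RPN = Severity × Occurrence × Detection:
  Item 4: 2 × 10 × 9 = 180
  Item 5: 2 × 6 × 5 = 60
  Item 6: 10 × 10 × 4 = 400
  Item 7: 9 × 4 × 3 = 108
  Item 8: 5 × 8 × 3 = 120
  Item 9: 7 × 6 × 9 = 378
  Item 10: 8 × 4 × 3 = 96
RPN > 154: Item 4 (180), Item 6 (400), Item 9 (378).
Sum: 180 + 400 + 378 = 958.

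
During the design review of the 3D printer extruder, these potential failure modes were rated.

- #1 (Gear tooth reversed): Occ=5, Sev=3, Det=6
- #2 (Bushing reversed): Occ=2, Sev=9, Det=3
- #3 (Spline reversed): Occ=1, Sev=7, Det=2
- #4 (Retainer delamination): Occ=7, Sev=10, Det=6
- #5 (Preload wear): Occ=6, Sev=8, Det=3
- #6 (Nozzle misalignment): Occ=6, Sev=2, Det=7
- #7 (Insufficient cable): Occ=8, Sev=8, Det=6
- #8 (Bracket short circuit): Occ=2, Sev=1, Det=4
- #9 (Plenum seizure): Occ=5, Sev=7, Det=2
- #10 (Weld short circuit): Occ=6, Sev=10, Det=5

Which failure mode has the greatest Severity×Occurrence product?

#4

Criticality = Severity × Occurrence:
  #1: 3 × 5 = 15
  #2: 9 × 2 = 18
  #3: 7 × 1 = 7
  #4: 10 × 7 = 70
  #5: 8 × 6 = 48
  #6: 2 × 6 = 12
  #7: 8 × 8 = 64
  #8: 1 × 2 = 2
  #9: 7 × 5 = 35
  #10: 10 × 6 = 60
Highest criticality is 70 → #4.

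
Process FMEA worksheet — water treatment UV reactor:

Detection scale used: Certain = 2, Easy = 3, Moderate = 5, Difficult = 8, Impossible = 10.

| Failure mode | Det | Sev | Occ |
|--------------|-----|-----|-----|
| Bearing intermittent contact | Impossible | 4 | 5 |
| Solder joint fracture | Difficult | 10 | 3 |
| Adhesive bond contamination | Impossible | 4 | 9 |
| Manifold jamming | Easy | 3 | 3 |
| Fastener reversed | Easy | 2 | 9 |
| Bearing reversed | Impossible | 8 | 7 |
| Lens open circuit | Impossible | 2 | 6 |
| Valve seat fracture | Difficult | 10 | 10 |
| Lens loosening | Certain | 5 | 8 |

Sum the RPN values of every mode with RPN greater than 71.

RPN = Severity × Occurrence × Detection:
  Bearing intermittent contact: 4 × 5 × 10 = 200
  Solder joint fracture: 10 × 3 × 8 = 240
  Adhesive bond contamination: 4 × 9 × 10 = 360
  Manifold jamming: 3 × 3 × 3 = 27
  Fastener reversed: 2 × 9 × 3 = 54
  Bearing reversed: 8 × 7 × 10 = 560
  Lens open circuit: 2 × 6 × 10 = 120
  Valve seat fracture: 10 × 10 × 8 = 800
  Lens loosening: 5 × 8 × 2 = 80
RPN > 71: Bearing intermittent contact (200), Solder joint fracture (240), Adhesive bond contamination (360), Bearing reversed (560), Lens open circuit (120), Valve seat fracture (800), Lens loosening (80).
Sum: 200 + 240 + 360 + 560 + 120 + 800 + 80 = 2360.

2360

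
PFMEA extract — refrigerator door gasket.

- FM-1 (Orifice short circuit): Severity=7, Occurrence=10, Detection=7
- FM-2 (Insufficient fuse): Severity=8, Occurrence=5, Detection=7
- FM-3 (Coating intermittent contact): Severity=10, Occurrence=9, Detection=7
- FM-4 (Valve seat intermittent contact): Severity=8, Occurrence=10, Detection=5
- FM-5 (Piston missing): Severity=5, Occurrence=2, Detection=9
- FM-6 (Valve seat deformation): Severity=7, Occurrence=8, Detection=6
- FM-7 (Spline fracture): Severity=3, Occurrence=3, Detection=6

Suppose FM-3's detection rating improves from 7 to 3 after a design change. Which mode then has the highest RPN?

FM-1

RPN = Severity × Occurrence × Detection:
  FM-1: 7 × 10 × 7 = 490
  FM-2: 8 × 5 × 7 = 280
  FM-3: 10 × 9 × 7 = 630
  FM-4: 8 × 10 × 5 = 400
  FM-5: 5 × 2 × 9 = 90
  FM-6: 7 × 8 × 6 = 336
  FM-7: 3 × 3 × 6 = 54
After action: FM-3 → 10 × 9 × 3 = 270.
Revised RPNs: FM-1=490, FM-4=400, FM-6=336, FM-2=280, FM-3=270, FM-5=90, FM-7=54.
Highest is now FM-1 (490).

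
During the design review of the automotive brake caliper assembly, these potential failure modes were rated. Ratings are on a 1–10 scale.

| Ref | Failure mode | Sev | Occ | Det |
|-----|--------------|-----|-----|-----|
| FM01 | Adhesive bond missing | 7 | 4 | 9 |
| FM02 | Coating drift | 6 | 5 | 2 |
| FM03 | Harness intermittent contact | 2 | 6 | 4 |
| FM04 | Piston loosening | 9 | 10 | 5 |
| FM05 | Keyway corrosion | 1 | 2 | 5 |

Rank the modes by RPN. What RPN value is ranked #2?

RPN = Severity × Occurrence × Detection:
  FM01: 7 × 4 × 9 = 252
  FM02: 6 × 5 × 2 = 60
  FM03: 2 × 6 × 4 = 48
  FM04: 9 × 10 × 5 = 450
  FM05: 1 × 2 × 5 = 10
Sorted descending: 450, 252, 60, 48, 10.
The second-highest RPN is 252 (FM01).

252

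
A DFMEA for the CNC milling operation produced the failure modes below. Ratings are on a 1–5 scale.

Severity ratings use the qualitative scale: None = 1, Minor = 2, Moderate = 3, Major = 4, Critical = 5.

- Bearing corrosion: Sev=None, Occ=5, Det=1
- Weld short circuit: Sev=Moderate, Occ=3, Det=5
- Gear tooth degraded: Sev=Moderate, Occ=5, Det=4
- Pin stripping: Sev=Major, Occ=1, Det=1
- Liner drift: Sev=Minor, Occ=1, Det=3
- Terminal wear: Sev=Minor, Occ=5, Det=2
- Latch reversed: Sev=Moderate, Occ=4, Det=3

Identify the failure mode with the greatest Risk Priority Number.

Gear tooth degraded

RPN = Severity × Occurrence × Detection:
  Bearing corrosion: 1 × 5 × 1 = 5
  Weld short circuit: 3 × 3 × 5 = 45
  Gear tooth degraded: 3 × 5 × 4 = 60
  Pin stripping: 4 × 1 × 1 = 4
  Liner drift: 2 × 1 × 3 = 6
  Terminal wear: 2 × 5 × 2 = 20
  Latch reversed: 3 × 4 × 3 = 36
Highest RPN is 60 → Gear tooth degraded.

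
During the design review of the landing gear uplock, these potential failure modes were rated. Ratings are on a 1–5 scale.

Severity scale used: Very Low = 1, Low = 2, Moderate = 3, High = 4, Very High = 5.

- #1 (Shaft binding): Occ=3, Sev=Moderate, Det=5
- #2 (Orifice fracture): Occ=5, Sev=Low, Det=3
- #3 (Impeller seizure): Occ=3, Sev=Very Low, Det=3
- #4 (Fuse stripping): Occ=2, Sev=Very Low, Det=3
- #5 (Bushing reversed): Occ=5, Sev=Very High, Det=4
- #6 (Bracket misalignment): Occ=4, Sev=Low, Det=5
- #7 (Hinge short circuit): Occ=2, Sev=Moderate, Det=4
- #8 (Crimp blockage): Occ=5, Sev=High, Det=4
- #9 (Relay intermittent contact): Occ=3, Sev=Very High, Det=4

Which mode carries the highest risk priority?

RPN = Severity × Occurrence × Detection:
  #1: 3 × 3 × 5 = 45
  #2: 2 × 5 × 3 = 30
  #3: 1 × 3 × 3 = 9
  #4: 1 × 2 × 3 = 6
  #5: 5 × 5 × 4 = 100
  #6: 2 × 4 × 5 = 40
  #7: 3 × 2 × 4 = 24
  #8: 4 × 5 × 4 = 80
  #9: 5 × 3 × 4 = 60
Highest RPN is 100 → #5.

#5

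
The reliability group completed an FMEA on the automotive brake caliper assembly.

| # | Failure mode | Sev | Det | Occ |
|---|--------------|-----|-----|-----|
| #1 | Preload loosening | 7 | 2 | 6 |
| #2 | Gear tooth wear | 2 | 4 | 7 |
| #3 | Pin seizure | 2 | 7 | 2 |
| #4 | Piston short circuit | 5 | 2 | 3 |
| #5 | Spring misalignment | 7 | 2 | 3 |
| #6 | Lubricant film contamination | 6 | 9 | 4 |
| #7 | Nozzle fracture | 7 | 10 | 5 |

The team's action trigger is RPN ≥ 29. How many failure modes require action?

6

RPN = Severity × Occurrence × Detection:
  #1: 7 × 6 × 2 = 84
  #2: 2 × 7 × 4 = 56
  #3: 2 × 2 × 7 = 28
  #4: 5 × 3 × 2 = 30
  #5: 7 × 3 × 2 = 42
  #6: 6 × 4 × 9 = 216
  #7: 7 × 5 × 10 = 350
Modes with RPN ≥ 29: #1 (84), #2 (56), #4 (30), #5 (42), #6 (216), #7 (350) → 6.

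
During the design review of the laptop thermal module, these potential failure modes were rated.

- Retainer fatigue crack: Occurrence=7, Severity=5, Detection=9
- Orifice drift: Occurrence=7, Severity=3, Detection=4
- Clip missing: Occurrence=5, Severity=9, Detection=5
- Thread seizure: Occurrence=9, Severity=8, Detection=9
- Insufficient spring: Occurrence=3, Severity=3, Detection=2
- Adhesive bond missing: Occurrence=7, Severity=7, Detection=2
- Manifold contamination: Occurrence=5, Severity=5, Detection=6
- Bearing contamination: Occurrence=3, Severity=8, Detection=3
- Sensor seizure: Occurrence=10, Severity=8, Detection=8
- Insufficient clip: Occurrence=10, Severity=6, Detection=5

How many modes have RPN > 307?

RPN = Severity × Occurrence × Detection:
  Retainer fatigue crack: 5 × 7 × 9 = 315
  Orifice drift: 3 × 7 × 4 = 84
  Clip missing: 9 × 5 × 5 = 225
  Thread seizure: 8 × 9 × 9 = 648
  Insufficient spring: 3 × 3 × 2 = 18
  Adhesive bond missing: 7 × 7 × 2 = 98
  Manifold contamination: 5 × 5 × 6 = 150
  Bearing contamination: 8 × 3 × 3 = 72
  Sensor seizure: 8 × 10 × 8 = 640
  Insufficient clip: 6 × 10 × 5 = 300
Modes with RPN > 307: Retainer fatigue crack (315), Thread seizure (648), Sensor seizure (640) → 3.

3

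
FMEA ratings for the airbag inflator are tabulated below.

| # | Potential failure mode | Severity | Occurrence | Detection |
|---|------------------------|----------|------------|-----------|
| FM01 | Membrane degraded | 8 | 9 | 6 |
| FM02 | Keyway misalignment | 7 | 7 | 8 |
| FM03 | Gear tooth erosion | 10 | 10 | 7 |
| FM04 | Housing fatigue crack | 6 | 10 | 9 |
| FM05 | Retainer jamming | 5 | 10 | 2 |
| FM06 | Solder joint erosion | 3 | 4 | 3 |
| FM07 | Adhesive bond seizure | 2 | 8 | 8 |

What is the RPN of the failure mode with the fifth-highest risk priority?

RPN = Severity × Occurrence × Detection:
  FM01: 8 × 9 × 6 = 432
  FM02: 7 × 7 × 8 = 392
  FM03: 10 × 10 × 7 = 700
  FM04: 6 × 10 × 9 = 540
  FM05: 5 × 10 × 2 = 100
  FM06: 3 × 4 × 3 = 36
  FM07: 2 × 8 × 8 = 128
Sorted descending: 700, 540, 432, 392, 128, 100, 36.
The fifth-highest RPN is 128 (FM07).

128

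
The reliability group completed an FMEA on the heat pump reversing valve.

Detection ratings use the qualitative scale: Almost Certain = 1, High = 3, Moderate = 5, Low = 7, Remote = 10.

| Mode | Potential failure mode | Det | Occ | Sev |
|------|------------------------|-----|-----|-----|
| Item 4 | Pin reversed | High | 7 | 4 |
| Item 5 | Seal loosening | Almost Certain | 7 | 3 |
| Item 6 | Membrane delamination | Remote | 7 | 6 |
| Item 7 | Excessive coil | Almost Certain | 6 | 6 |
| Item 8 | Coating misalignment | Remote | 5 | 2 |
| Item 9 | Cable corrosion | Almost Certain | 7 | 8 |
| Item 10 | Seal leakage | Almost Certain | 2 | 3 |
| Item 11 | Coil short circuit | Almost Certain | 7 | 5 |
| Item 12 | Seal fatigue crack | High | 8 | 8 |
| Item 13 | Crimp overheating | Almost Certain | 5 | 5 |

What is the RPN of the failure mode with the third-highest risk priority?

100

RPN = Severity × Occurrence × Detection:
  Item 4: 4 × 7 × 3 = 84
  Item 5: 3 × 7 × 1 = 21
  Item 6: 6 × 7 × 10 = 420
  Item 7: 6 × 6 × 1 = 36
  Item 8: 2 × 5 × 10 = 100
  Item 9: 8 × 7 × 1 = 56
  Item 10: 3 × 2 × 1 = 6
  Item 11: 5 × 7 × 1 = 35
  Item 12: 8 × 8 × 3 = 192
  Item 13: 5 × 5 × 1 = 25
Sorted descending: 420, 192, 100, 84, 56, 36, 35, 25, 21, 6.
The third-highest RPN is 100 (Item 8).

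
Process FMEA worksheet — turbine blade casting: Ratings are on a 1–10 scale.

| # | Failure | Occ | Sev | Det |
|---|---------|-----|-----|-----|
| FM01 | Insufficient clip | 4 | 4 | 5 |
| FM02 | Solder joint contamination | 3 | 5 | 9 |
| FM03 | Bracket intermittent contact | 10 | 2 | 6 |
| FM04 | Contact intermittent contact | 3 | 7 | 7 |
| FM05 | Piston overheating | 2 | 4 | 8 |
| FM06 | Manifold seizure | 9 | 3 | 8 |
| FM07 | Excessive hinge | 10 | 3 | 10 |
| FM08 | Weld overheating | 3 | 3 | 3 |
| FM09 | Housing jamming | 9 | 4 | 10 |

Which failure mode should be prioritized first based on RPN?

RPN = Severity × Occurrence × Detection:
  FM01: 4 × 4 × 5 = 80
  FM02: 5 × 3 × 9 = 135
  FM03: 2 × 10 × 6 = 120
  FM04: 7 × 3 × 7 = 147
  FM05: 4 × 2 × 8 = 64
  FM06: 3 × 9 × 8 = 216
  FM07: 3 × 10 × 10 = 300
  FM08: 3 × 3 × 3 = 27
  FM09: 4 × 9 × 10 = 360
Highest RPN is 360 → FM09.

FM09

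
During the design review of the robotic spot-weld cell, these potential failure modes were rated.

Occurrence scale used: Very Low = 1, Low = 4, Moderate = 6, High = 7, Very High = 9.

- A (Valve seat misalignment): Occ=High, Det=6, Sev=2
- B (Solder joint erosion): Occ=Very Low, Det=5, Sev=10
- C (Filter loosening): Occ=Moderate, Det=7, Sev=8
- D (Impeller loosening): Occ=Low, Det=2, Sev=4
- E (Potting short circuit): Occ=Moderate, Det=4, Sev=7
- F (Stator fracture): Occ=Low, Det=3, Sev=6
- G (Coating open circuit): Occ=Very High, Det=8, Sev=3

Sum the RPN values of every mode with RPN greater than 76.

RPN = Severity × Occurrence × Detection:
  A: 2 × 7 × 6 = 84
  B: 10 × 1 × 5 = 50
  C: 8 × 6 × 7 = 336
  D: 4 × 4 × 2 = 32
  E: 7 × 6 × 4 = 168
  F: 6 × 4 × 3 = 72
  G: 3 × 9 × 8 = 216
RPN > 76: A (84), C (336), E (168), G (216).
Sum: 84 + 336 + 168 + 216 = 804.

804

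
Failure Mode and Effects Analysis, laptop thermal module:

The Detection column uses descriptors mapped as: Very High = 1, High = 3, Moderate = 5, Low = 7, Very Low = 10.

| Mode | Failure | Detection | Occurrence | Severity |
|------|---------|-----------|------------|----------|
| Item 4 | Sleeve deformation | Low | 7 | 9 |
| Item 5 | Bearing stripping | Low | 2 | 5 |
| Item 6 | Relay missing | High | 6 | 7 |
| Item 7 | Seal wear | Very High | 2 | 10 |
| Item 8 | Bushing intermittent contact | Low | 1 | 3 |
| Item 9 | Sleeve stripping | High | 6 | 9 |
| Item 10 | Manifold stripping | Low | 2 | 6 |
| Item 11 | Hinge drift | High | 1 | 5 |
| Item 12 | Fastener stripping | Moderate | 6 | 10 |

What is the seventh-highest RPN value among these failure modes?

21

RPN = Severity × Occurrence × Detection:
  Item 4: 9 × 7 × 7 = 441
  Item 5: 5 × 2 × 7 = 70
  Item 6: 7 × 6 × 3 = 126
  Item 7: 10 × 2 × 1 = 20
  Item 8: 3 × 1 × 7 = 21
  Item 9: 9 × 6 × 3 = 162
  Item 10: 6 × 2 × 7 = 84
  Item 11: 5 × 1 × 3 = 15
  Item 12: 10 × 6 × 5 = 300
Sorted descending: 441, 300, 162, 126, 84, 70, 21, 20, 15.
The seventh-highest RPN is 21 (Item 8).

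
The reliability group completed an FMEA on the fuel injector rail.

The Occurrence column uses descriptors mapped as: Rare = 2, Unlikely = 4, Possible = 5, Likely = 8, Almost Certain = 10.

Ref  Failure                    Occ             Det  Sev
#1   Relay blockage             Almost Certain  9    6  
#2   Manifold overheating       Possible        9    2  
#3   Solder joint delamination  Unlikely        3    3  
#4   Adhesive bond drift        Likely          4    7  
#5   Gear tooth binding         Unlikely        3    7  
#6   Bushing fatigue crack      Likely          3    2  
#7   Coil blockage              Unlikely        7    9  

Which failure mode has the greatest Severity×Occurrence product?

Criticality = Severity × Occurrence:
  #1: 6 × 10 = 60
  #2: 2 × 5 = 10
  #3: 3 × 4 = 12
  #4: 7 × 8 = 56
  #5: 7 × 4 = 28
  #6: 2 × 8 = 16
  #7: 9 × 4 = 36
Highest criticality is 60 → #1.

#1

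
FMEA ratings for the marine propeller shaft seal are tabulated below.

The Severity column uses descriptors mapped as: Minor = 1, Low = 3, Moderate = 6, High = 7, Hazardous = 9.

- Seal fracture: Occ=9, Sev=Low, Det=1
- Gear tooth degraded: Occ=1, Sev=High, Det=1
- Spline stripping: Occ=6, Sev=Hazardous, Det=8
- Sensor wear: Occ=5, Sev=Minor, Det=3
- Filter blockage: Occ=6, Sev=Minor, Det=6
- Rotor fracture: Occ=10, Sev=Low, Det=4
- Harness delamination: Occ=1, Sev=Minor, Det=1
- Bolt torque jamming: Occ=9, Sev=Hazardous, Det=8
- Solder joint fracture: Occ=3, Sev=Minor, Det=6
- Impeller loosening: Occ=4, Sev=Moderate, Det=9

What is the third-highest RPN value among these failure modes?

216

RPN = Severity × Occurrence × Detection:
  Seal fracture: 3 × 9 × 1 = 27
  Gear tooth degraded: 7 × 1 × 1 = 7
  Spline stripping: 9 × 6 × 8 = 432
  Sensor wear: 1 × 5 × 3 = 15
  Filter blockage: 1 × 6 × 6 = 36
  Rotor fracture: 3 × 10 × 4 = 120
  Harness delamination: 1 × 1 × 1 = 1
  Bolt torque jamming: 9 × 9 × 8 = 648
  Solder joint fracture: 1 × 3 × 6 = 18
  Impeller loosening: 6 × 4 × 9 = 216
Sorted descending: 648, 432, 216, 120, 36, 27, 18, 15, 7, 1.
The third-highest RPN is 216 (Impeller loosening).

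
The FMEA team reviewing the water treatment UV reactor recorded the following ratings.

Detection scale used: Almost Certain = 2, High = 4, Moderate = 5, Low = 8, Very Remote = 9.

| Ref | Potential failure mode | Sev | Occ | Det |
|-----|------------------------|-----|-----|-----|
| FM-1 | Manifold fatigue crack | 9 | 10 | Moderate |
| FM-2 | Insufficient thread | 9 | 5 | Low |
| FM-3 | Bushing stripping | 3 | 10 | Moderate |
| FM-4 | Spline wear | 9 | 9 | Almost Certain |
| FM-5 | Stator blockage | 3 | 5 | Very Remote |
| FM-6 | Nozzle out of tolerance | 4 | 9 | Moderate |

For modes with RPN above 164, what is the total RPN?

990

RPN = Severity × Occurrence × Detection:
  FM-1: 9 × 10 × 5 = 450
  FM-2: 9 × 5 × 8 = 360
  FM-3: 3 × 10 × 5 = 150
  FM-4: 9 × 9 × 2 = 162
  FM-5: 3 × 5 × 9 = 135
  FM-6: 4 × 9 × 5 = 180
RPN > 164: FM-1 (450), FM-2 (360), FM-6 (180).
Sum: 450 + 360 + 180 = 990.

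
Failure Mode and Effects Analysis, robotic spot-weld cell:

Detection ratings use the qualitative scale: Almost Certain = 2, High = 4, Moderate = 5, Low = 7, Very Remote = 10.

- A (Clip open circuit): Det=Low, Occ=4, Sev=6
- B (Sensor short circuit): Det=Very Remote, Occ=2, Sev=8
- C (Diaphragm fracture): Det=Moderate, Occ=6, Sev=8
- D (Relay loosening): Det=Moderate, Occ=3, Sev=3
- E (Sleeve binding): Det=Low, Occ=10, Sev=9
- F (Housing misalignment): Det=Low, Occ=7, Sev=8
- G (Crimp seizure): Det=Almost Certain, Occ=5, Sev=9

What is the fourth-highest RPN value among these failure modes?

RPN = Severity × Occurrence × Detection:
  A: 6 × 4 × 7 = 168
  B: 8 × 2 × 10 = 160
  C: 8 × 6 × 5 = 240
  D: 3 × 3 × 5 = 45
  E: 9 × 10 × 7 = 630
  F: 8 × 7 × 7 = 392
  G: 9 × 5 × 2 = 90
Sorted descending: 630, 392, 240, 168, 160, 90, 45.
The fourth-highest RPN is 168 (A).

168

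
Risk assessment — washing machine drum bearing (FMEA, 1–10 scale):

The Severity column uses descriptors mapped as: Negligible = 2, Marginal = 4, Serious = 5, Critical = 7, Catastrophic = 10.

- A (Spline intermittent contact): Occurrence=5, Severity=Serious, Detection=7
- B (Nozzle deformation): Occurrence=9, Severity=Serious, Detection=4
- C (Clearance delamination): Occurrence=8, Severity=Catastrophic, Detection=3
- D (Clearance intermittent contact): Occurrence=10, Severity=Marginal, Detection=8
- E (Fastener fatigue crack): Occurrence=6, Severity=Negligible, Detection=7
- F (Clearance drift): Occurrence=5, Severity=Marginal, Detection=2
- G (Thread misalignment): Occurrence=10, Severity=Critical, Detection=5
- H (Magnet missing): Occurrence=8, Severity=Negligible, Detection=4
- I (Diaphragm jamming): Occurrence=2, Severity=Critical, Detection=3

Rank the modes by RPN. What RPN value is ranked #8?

42

RPN = Severity × Occurrence × Detection:
  A: 5 × 5 × 7 = 175
  B: 5 × 9 × 4 = 180
  C: 10 × 8 × 3 = 240
  D: 4 × 10 × 8 = 320
  E: 2 × 6 × 7 = 84
  F: 4 × 5 × 2 = 40
  G: 7 × 10 × 5 = 350
  H: 2 × 8 × 4 = 64
  I: 7 × 2 × 3 = 42
Sorted descending: 350, 320, 240, 180, 175, 84, 64, 42, 40.
The eighth-highest RPN is 42 (I).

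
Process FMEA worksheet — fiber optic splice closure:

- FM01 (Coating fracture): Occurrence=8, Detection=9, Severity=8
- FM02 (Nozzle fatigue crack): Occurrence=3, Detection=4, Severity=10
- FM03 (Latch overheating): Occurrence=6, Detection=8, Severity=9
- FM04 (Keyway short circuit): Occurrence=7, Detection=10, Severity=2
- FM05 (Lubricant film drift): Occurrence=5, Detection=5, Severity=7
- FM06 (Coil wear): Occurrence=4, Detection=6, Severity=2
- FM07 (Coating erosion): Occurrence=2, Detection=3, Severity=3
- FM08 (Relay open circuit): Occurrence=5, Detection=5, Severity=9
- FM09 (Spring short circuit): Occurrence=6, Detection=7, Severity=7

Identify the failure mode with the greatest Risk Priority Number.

FM01

RPN = Severity × Occurrence × Detection:
  FM01: 8 × 8 × 9 = 576
  FM02: 10 × 3 × 4 = 120
  FM03: 9 × 6 × 8 = 432
  FM04: 2 × 7 × 10 = 140
  FM05: 7 × 5 × 5 = 175
  FM06: 2 × 4 × 6 = 48
  FM07: 3 × 2 × 3 = 18
  FM08: 9 × 5 × 5 = 225
  FM09: 7 × 6 × 7 = 294
Highest RPN is 576 → FM01.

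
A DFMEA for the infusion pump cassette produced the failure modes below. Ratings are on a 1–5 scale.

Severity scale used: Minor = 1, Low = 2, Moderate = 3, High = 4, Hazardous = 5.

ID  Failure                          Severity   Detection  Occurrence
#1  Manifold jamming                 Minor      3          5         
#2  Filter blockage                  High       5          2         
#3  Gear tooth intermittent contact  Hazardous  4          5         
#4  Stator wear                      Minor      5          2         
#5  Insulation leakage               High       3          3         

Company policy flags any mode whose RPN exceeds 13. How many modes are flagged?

4

RPN = Severity × Occurrence × Detection:
  #1: 1 × 5 × 3 = 15
  #2: 4 × 2 × 5 = 40
  #3: 5 × 5 × 4 = 100
  #4: 1 × 2 × 5 = 10
  #5: 4 × 3 × 3 = 36
Modes with RPN > 13: #1 (15), #2 (40), #3 (100), #5 (36) → 4.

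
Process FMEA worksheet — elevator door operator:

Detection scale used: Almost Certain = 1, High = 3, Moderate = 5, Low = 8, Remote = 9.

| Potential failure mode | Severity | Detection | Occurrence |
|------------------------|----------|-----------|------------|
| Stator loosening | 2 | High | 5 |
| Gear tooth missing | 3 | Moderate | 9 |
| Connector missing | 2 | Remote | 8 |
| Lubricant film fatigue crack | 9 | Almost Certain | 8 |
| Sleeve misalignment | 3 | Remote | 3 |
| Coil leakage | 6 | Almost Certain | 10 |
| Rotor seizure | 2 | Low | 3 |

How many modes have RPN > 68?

RPN = Severity × Occurrence × Detection:
  Stator loosening: 2 × 5 × 3 = 30
  Gear tooth missing: 3 × 9 × 5 = 135
  Connector missing: 2 × 8 × 9 = 144
  Lubricant film fatigue crack: 9 × 8 × 1 = 72
  Sleeve misalignment: 3 × 3 × 9 = 81
  Coil leakage: 6 × 10 × 1 = 60
  Rotor seizure: 2 × 3 × 8 = 48
Modes with RPN > 68: Gear tooth missing (135), Connector missing (144), Lubricant film fatigue crack (72), Sleeve misalignment (81) → 4.

4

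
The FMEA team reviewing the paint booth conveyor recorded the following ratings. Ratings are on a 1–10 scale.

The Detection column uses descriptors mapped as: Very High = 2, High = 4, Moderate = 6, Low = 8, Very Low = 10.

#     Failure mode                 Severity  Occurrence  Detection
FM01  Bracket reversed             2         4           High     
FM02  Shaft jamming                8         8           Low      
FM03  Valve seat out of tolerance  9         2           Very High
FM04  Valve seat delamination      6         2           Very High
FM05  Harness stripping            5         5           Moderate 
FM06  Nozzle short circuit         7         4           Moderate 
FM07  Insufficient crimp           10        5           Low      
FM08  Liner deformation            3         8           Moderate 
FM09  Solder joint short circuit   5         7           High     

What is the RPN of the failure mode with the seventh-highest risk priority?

RPN = Severity × Occurrence × Detection:
  FM01: 2 × 4 × 4 = 32
  FM02: 8 × 8 × 8 = 512
  FM03: 9 × 2 × 2 = 36
  FM04: 6 × 2 × 2 = 24
  FM05: 5 × 5 × 6 = 150
  FM06: 7 × 4 × 6 = 168
  FM07: 10 × 5 × 8 = 400
  FM08: 3 × 8 × 6 = 144
  FM09: 5 × 7 × 4 = 140
Sorted descending: 512, 400, 168, 150, 144, 140, 36, 32, 24.
The seventh-highest RPN is 36 (FM03).

36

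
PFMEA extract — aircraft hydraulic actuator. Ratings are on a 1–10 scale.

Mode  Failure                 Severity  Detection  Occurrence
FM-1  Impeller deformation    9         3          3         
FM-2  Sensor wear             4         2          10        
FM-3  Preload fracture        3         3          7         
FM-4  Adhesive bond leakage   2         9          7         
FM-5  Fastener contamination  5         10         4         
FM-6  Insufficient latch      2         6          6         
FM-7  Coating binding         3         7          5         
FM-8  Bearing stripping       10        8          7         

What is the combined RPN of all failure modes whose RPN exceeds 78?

1152

RPN = Severity × Occurrence × Detection:
  FM-1: 9 × 3 × 3 = 81
  FM-2: 4 × 10 × 2 = 80
  FM-3: 3 × 7 × 3 = 63
  FM-4: 2 × 7 × 9 = 126
  FM-5: 5 × 4 × 10 = 200
  FM-6: 2 × 6 × 6 = 72
  FM-7: 3 × 5 × 7 = 105
  FM-8: 10 × 7 × 8 = 560
RPN > 78: FM-1 (81), FM-2 (80), FM-4 (126), FM-5 (200), FM-7 (105), FM-8 (560).
Sum: 81 + 80 + 126 + 200 + 105 + 560 = 1152.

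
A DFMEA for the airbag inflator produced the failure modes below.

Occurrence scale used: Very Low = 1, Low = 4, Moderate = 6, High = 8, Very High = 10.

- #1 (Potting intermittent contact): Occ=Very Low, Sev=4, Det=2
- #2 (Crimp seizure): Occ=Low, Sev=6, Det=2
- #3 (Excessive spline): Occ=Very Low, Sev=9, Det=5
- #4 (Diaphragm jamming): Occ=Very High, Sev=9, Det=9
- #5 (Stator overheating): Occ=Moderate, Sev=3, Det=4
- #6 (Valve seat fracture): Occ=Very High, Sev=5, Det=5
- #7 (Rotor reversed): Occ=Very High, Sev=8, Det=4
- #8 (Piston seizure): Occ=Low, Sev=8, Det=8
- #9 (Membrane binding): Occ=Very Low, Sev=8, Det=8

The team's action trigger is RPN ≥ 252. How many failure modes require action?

RPN = Severity × Occurrence × Detection:
  #1: 4 × 1 × 2 = 8
  #2: 6 × 4 × 2 = 48
  #3: 9 × 1 × 5 = 45
  #4: 9 × 10 × 9 = 810
  #5: 3 × 6 × 4 = 72
  #6: 5 × 10 × 5 = 250
  #7: 8 × 10 × 4 = 320
  #8: 8 × 4 × 8 = 256
  #9: 8 × 1 × 8 = 64
Modes with RPN ≥ 252: #4 (810), #7 (320), #8 (256) → 3.

3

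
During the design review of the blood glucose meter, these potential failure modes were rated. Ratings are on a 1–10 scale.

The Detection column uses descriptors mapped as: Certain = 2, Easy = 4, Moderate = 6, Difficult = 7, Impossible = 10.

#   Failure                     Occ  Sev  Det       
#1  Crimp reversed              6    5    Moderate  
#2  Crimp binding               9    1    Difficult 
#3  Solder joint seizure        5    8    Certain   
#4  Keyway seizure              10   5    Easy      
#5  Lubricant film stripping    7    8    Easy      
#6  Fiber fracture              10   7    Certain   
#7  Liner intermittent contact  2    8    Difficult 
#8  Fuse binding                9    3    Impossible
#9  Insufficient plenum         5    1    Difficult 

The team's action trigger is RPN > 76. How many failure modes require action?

RPN = Severity × Occurrence × Detection:
  #1: 5 × 6 × 6 = 180
  #2: 1 × 9 × 7 = 63
  #3: 8 × 5 × 2 = 80
  #4: 5 × 10 × 4 = 200
  #5: 8 × 7 × 4 = 224
  #6: 7 × 10 × 2 = 140
  #7: 8 × 2 × 7 = 112
  #8: 3 × 9 × 10 = 270
  #9: 1 × 5 × 7 = 35
Modes with RPN > 76: #1 (180), #3 (80), #4 (200), #5 (224), #6 (140), #7 (112), #8 (270) → 7.

7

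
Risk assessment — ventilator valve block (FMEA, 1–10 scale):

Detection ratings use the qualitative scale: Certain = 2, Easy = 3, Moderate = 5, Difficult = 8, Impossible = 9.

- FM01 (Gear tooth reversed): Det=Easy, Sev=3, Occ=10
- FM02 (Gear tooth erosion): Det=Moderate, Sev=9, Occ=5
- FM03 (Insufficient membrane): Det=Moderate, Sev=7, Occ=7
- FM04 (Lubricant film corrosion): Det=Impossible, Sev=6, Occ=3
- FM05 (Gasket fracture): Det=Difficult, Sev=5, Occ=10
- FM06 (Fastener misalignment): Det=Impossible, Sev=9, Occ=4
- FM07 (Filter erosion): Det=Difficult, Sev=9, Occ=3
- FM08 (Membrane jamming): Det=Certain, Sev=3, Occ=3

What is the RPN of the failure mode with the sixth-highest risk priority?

RPN = Severity × Occurrence × Detection:
  FM01: 3 × 10 × 3 = 90
  FM02: 9 × 5 × 5 = 225
  FM03: 7 × 7 × 5 = 245
  FM04: 6 × 3 × 9 = 162
  FM05: 5 × 10 × 8 = 400
  FM06: 9 × 4 × 9 = 324
  FM07: 9 × 3 × 8 = 216
  FM08: 3 × 3 × 2 = 18
Sorted descending: 400, 324, 245, 225, 216, 162, 90, 18.
The sixth-highest RPN is 162 (FM04).

162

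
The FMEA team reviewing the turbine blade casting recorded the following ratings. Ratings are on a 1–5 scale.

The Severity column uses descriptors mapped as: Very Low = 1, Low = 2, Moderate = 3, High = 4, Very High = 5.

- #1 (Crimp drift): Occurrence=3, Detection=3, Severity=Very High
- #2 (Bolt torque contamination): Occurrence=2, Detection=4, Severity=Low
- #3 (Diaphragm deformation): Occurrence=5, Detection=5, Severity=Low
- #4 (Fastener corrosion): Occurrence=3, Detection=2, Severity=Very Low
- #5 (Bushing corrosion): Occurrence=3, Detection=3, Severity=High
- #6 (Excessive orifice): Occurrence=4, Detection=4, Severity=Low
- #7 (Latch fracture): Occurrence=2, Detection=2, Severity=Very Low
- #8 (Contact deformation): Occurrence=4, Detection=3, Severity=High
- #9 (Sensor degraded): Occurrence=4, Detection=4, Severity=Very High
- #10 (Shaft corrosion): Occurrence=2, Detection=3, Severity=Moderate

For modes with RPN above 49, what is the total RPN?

130

RPN = Severity × Occurrence × Detection:
  #1: 5 × 3 × 3 = 45
  #2: 2 × 2 × 4 = 16
  #3: 2 × 5 × 5 = 50
  #4: 1 × 3 × 2 = 6
  #5: 4 × 3 × 3 = 36
  #6: 2 × 4 × 4 = 32
  #7: 1 × 2 × 2 = 4
  #8: 4 × 4 × 3 = 48
  #9: 5 × 4 × 4 = 80
  #10: 3 × 2 × 3 = 18
RPN > 49: #3 (50), #9 (80).
Sum: 50 + 80 = 130.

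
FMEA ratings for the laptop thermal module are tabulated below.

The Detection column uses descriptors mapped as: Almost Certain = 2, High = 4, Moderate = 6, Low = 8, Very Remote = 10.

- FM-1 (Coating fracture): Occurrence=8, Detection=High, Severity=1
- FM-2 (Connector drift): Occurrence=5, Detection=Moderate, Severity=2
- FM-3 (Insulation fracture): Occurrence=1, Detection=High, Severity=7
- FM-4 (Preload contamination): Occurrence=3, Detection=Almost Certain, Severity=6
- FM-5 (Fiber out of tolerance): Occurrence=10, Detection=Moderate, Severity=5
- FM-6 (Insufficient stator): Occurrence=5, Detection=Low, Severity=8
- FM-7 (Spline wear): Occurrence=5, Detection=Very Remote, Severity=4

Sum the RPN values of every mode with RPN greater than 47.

RPN = Severity × Occurrence × Detection:
  FM-1: 1 × 8 × 4 = 32
  FM-2: 2 × 5 × 6 = 60
  FM-3: 7 × 1 × 4 = 28
  FM-4: 6 × 3 × 2 = 36
  FM-5: 5 × 10 × 6 = 300
  FM-6: 8 × 5 × 8 = 320
  FM-7: 4 × 5 × 10 = 200
RPN > 47: FM-2 (60), FM-5 (300), FM-6 (320), FM-7 (200).
Sum: 60 + 300 + 320 + 200 = 880.

880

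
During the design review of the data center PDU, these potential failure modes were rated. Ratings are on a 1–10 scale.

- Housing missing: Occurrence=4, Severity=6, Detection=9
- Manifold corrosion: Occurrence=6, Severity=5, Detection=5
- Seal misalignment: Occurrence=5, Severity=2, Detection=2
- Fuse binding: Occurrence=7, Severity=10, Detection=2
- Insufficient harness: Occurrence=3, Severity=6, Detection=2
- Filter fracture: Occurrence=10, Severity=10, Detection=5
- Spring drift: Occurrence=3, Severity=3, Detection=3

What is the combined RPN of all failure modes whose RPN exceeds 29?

RPN = Severity × Occurrence × Detection:
  Housing missing: 6 × 4 × 9 = 216
  Manifold corrosion: 5 × 6 × 5 = 150
  Seal misalignment: 2 × 5 × 2 = 20
  Fuse binding: 10 × 7 × 2 = 140
  Insufficient harness: 6 × 3 × 2 = 36
  Filter fracture: 10 × 10 × 5 = 500
  Spring drift: 3 × 3 × 3 = 27
RPN > 29: Housing missing (216), Manifold corrosion (150), Fuse binding (140), Insufficient harness (36), Filter fracture (500).
Sum: 216 + 150 + 140 + 36 + 500 = 1042.

1042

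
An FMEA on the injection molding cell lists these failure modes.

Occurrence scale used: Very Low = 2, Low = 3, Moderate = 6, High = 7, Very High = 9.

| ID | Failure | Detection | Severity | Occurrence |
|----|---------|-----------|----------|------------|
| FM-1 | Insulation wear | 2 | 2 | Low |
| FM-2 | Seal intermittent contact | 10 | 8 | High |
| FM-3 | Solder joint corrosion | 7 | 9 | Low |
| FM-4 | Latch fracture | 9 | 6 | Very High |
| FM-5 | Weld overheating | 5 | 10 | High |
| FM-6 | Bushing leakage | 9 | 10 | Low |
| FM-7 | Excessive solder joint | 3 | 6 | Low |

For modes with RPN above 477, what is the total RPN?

RPN = Severity × Occurrence × Detection:
  FM-1: 2 × 3 × 2 = 12
  FM-2: 8 × 7 × 10 = 560
  FM-3: 9 × 3 × 7 = 189
  FM-4: 6 × 9 × 9 = 486
  FM-5: 10 × 7 × 5 = 350
  FM-6: 10 × 3 × 9 = 270
  FM-7: 6 × 3 × 3 = 54
RPN > 477: FM-2 (560), FM-4 (486).
Sum: 560 + 486 = 1046.

1046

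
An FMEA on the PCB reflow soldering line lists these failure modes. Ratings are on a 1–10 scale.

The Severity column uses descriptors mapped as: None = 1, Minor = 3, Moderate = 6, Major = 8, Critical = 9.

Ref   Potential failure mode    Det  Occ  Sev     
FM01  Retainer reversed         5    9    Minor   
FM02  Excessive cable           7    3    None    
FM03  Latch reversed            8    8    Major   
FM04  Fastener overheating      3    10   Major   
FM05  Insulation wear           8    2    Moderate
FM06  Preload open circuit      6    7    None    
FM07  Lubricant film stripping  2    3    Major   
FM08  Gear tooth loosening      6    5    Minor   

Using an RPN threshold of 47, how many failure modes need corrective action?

6

RPN = Severity × Occurrence × Detection:
  FM01: 3 × 9 × 5 = 135
  FM02: 1 × 3 × 7 = 21
  FM03: 8 × 8 × 8 = 512
  FM04: 8 × 10 × 3 = 240
  FM05: 6 × 2 × 8 = 96
  FM06: 1 × 7 × 6 = 42
  FM07: 8 × 3 × 2 = 48
  FM08: 3 × 5 × 6 = 90
Modes with RPN ≥ 47: FM01 (135), FM03 (512), FM04 (240), FM05 (96), FM07 (48), FM08 (90) → 6.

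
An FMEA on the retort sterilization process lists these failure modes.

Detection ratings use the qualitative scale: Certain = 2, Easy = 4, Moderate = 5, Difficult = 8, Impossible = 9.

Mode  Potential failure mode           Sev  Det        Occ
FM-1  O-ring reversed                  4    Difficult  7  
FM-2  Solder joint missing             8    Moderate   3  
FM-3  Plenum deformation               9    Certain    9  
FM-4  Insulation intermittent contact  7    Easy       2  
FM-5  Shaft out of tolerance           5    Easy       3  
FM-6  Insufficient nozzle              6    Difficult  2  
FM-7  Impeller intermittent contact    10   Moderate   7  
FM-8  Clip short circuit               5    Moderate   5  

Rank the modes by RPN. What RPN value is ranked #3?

162

RPN = Severity × Occurrence × Detection:
  FM-1: 4 × 7 × 8 = 224
  FM-2: 8 × 3 × 5 = 120
  FM-3: 9 × 9 × 2 = 162
  FM-4: 7 × 2 × 4 = 56
  FM-5: 5 × 3 × 4 = 60
  FM-6: 6 × 2 × 8 = 96
  FM-7: 10 × 7 × 5 = 350
  FM-8: 5 × 5 × 5 = 125
Sorted descending: 350, 224, 162, 125, 120, 96, 60, 56.
The third-highest RPN is 162 (FM-3).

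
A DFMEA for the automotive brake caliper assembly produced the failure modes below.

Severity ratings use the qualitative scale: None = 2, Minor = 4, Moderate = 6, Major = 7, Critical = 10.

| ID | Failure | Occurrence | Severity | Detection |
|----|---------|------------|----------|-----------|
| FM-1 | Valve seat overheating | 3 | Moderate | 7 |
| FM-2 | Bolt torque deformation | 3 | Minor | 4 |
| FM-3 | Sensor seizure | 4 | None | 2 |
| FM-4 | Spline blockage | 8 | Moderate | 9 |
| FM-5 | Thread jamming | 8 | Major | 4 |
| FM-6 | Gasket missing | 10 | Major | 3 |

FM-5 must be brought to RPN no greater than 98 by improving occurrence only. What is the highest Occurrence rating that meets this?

3

FM-5: S=7, O=8, D=4 → current RPN = 224.
Fixed product = 28. Need 28 × O ≤ 98, so O ≤ 98/28 = 3.50.
Maximum integer Occurrence rating = 3 (gives RPN 84; O=4 would give 112 > 98).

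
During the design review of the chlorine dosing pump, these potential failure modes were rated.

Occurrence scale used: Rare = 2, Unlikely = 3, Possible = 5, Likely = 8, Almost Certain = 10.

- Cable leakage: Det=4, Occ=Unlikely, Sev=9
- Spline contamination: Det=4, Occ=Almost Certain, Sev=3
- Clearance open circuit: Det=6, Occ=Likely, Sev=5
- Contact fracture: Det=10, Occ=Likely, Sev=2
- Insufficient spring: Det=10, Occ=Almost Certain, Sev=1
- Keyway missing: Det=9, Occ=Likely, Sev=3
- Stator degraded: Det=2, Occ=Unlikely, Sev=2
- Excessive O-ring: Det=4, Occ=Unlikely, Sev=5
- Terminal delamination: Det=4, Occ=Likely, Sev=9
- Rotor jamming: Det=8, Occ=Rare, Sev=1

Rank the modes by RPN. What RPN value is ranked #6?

RPN = Severity × Occurrence × Detection:
  Cable leakage: 9 × 3 × 4 = 108
  Spline contamination: 3 × 10 × 4 = 120
  Clearance open circuit: 5 × 8 × 6 = 240
  Contact fracture: 2 × 8 × 10 = 160
  Insufficient spring: 1 × 10 × 10 = 100
  Keyway missing: 3 × 8 × 9 = 216
  Stator degraded: 2 × 3 × 2 = 12
  Excessive O-ring: 5 × 3 × 4 = 60
  Terminal delamination: 9 × 8 × 4 = 288
  Rotor jamming: 1 × 2 × 8 = 16
Sorted descending: 288, 240, 216, 160, 120, 108, 100, 60, 16, 12.
The sixth-highest RPN is 108 (Cable leakage).

108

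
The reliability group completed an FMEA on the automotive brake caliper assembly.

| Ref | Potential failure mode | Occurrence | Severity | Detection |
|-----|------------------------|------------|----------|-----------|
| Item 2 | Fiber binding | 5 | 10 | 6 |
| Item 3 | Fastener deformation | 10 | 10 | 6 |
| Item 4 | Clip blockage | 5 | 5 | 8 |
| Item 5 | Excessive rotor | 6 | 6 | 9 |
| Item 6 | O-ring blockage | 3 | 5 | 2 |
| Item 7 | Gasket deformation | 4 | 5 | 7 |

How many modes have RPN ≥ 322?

RPN = Severity × Occurrence × Detection:
  Item 2: 10 × 5 × 6 = 300
  Item 3: 10 × 10 × 6 = 600
  Item 4: 5 × 5 × 8 = 200
  Item 5: 6 × 6 × 9 = 324
  Item 6: 5 × 3 × 2 = 30
  Item 7: 5 × 4 × 7 = 140
Modes with RPN ≥ 322: Item 3 (600), Item 5 (324) → 2.

2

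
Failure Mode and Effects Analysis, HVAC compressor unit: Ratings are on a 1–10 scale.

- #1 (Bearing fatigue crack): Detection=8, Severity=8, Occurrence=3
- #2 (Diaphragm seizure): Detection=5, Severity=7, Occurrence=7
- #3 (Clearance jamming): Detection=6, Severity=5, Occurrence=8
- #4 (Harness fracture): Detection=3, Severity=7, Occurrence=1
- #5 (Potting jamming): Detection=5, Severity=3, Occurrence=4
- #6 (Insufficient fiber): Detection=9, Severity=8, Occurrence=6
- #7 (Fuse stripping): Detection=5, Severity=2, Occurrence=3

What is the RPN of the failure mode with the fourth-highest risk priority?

192

RPN = Severity × Occurrence × Detection:
  #1: 8 × 3 × 8 = 192
  #2: 7 × 7 × 5 = 245
  #3: 5 × 8 × 6 = 240
  #4: 7 × 1 × 3 = 21
  #5: 3 × 4 × 5 = 60
  #6: 8 × 6 × 9 = 432
  #7: 2 × 3 × 5 = 30
Sorted descending: 432, 245, 240, 192, 60, 30, 21.
The fourth-highest RPN is 192 (#1).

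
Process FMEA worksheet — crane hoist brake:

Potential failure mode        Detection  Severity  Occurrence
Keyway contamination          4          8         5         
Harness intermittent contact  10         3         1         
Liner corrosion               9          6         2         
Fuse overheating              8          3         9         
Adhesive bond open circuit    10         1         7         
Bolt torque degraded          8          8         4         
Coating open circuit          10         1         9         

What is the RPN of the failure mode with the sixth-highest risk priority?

RPN = Severity × Occurrence × Detection:
  Keyway contamination: 8 × 5 × 4 = 160
  Harness intermittent contact: 3 × 1 × 10 = 30
  Liner corrosion: 6 × 2 × 9 = 108
  Fuse overheating: 3 × 9 × 8 = 216
  Adhesive bond open circuit: 1 × 7 × 10 = 70
  Bolt torque degraded: 8 × 4 × 8 = 256
  Coating open circuit: 1 × 9 × 10 = 90
Sorted descending: 256, 216, 160, 108, 90, 70, 30.
The sixth-highest RPN is 70 (Adhesive bond open circuit).

70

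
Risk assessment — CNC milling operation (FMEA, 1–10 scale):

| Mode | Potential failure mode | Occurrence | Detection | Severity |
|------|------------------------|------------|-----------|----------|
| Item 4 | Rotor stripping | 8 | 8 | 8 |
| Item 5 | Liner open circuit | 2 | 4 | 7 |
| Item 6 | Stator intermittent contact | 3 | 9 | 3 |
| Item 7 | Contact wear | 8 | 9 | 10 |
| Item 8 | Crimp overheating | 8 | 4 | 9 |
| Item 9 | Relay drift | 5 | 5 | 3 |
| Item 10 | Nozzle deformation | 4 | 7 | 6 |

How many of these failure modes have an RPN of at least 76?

5

RPN = Severity × Occurrence × Detection:
  Item 4: 8 × 8 × 8 = 512
  Item 5: 7 × 2 × 4 = 56
  Item 6: 3 × 3 × 9 = 81
  Item 7: 10 × 8 × 9 = 720
  Item 8: 9 × 8 × 4 = 288
  Item 9: 3 × 5 × 5 = 75
  Item 10: 6 × 4 × 7 = 168
Modes with RPN ≥ 76: Item 4 (512), Item 6 (81), Item 7 (720), Item 8 (288), Item 10 (168) → 5.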